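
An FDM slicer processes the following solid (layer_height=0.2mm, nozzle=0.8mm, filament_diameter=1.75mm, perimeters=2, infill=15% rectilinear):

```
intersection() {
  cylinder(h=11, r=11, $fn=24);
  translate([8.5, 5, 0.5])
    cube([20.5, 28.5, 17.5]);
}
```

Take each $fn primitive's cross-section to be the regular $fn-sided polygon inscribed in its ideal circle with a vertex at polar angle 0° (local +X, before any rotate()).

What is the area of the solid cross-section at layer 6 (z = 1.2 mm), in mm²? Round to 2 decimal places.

At z = 1.2 mm: the r=11 cylinder gives a regular 24-gon of circumradius 11 (constant along its height) (area = (24/2)·11.000²·sin(360°/24) = 375.81 mm²); the cube at (8.5, 5) (footprint 20.5×28.5) is included at this height (area 584.25 mm²); Taking the intersection: the 20.5×28.5 cube at (8.5, 5) partially overlaps the r=11 cylinder; clipping to the common part keeps 1.25 mm² — area = 1.25 mm². Overall, the cross-section is a single solid region. Net area = 1.25 mm².

1.25 mm²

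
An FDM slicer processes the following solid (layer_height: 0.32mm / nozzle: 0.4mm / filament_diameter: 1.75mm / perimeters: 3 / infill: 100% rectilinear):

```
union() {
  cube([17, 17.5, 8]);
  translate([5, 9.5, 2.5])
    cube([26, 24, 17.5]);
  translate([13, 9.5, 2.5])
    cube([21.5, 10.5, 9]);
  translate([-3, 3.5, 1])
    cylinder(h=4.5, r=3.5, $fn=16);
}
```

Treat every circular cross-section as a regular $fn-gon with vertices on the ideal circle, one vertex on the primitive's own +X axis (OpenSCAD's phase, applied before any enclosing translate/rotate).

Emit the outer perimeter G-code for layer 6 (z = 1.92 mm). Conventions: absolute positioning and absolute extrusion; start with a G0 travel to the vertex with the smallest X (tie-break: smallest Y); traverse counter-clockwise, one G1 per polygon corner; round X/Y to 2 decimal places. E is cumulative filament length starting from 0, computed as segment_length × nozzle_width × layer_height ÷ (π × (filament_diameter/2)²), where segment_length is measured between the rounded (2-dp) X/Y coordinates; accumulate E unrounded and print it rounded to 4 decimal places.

At z = 1.92 mm: the cube is present — its section is the full 17×17.5 rectangle; the cube at (5, 9.5) does not reach this height (z outside [2.5, 20]); the cube at (13, 9.5) is absent (z outside [2.5, 11.5]); the r=3.5 cylinder at (-3, 3.5) gives a regular 16-gon of circumradius 3.5 (constant along its height); Merging all regions: the regions partially overlap (shared area 1.06 mm²), so overlapping operands fuse into one piece — 1 connected region. The outline is a single polygon with 19 vertices. Extrusion per mm of travel: 0.4 × 0.32 / (π × 0.875²) = 0.053216. Accumulating E over each segment gives final E = 4.4637.

G0 X-6.50 Y3.50 Z1.92
G1 X-6.23 Y2.16 E0.0727
G1 X-5.47 Y1.03 E0.1452
G1 X-4.34 Y0.27 E0.2177
G1 X-3.00 Y0.00 E0.2904
G1 X-1.66 Y0.27 E0.3632
G1 X-0.53 Y1.03 E0.4356
G1 X0.00 Y1.81 E0.4858
G1 X0.00 Y0.00 E0.5821
G1 X17.00 Y0.00 E1.4868
G1 X17.00 Y17.50 E2.4181
G1 X0.00 Y17.50 E3.3228
G1 X0.00 Y5.19 E3.9779
G1 X-0.53 Y5.97 E4.0281
G1 X-1.66 Y6.73 E4.1005
G1 X-3.00 Y7.00 E4.1733
G1 X-4.34 Y6.73 E4.2460
G1 X-5.47 Y5.97 E4.3185
G1 X-6.23 Y4.84 E4.3910
G1 X-6.50 Y3.50 E4.4637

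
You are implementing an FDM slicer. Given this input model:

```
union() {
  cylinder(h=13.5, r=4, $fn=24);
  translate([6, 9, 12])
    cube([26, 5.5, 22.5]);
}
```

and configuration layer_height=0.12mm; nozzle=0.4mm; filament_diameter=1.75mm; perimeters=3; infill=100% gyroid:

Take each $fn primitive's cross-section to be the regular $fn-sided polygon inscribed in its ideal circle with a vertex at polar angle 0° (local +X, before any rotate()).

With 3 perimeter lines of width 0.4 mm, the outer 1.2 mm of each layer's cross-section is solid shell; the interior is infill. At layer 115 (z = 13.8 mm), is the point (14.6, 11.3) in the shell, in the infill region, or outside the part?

infill

At z = 13.8 mm: the cylinder does not reach this height (z outside [0, 13.5]); the cube at (6, 9) (footprint 26×5.5) is included at this height; Combining (union): only the 26×5.5 cube at (6, 9) is present, so the union is just that shape — 1 connected region. Overall, the cross-section is a single solid region. The nearest boundary edge runs (6.00, 9.00)→(32.00, 9.00); distance from the point to it = 2.30 mm. The point is inside the cross-section and 2.30 mm from the nearest boundary — more than the 1.2 mm shell width (3 × 0.4), so it's in the infill interior.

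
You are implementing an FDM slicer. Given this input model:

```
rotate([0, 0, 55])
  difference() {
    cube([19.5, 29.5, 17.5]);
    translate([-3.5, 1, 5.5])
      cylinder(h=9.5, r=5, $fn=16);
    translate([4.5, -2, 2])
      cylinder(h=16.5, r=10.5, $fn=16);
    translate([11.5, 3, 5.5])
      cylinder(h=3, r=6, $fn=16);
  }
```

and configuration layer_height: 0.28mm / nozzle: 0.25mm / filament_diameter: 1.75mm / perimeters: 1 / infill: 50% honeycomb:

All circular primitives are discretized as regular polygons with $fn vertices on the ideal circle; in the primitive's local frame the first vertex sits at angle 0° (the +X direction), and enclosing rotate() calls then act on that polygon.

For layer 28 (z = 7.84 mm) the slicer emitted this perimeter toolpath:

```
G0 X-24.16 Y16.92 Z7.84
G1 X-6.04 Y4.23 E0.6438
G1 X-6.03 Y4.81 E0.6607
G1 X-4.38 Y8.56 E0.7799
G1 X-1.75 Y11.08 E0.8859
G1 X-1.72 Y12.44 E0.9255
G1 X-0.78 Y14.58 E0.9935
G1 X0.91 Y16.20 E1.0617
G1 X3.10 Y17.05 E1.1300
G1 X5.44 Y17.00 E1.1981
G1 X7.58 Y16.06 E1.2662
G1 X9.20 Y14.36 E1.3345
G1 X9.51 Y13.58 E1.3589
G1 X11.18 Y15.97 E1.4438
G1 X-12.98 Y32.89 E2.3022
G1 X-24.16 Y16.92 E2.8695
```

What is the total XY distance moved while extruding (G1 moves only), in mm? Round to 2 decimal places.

98.60 mm

Sum the Euclidean lengths of each G1 segment: total = 98.60 mm.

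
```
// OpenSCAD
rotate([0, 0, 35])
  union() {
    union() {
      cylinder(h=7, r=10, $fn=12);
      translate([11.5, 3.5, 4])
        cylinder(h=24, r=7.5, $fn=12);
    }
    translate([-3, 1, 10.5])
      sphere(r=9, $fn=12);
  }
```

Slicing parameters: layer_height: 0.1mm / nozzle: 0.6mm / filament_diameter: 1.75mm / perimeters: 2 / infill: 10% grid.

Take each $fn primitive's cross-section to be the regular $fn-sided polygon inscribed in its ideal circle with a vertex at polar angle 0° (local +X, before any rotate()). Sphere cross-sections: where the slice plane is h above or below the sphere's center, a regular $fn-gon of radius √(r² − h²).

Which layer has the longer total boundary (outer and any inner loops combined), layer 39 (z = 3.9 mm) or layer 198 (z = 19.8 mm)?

layer 39 (z = 3.9 mm)

Layer 39 (z = 3.9): the cylinder: section is a regular 12-gon, circumradius r=10 (perimeter = 2·12·10.000·sin(180°/12) = 62.12 mm); the cylinder at (11.5, 3.5) is absent (z outside [4, 28]); Combining (union): only the r=10 cylinder is present, so the union is just that shape — boundary = 62.12 mm; the r=9 sphere at (-3, 1) slices to a regular 12-gon of circumradius 6.119 (√(r²−h²) with h=6.6 from center) (perimeter = 2·12·6.119·sin(180°/12) = 38.01 mm); Combining (union): the r=9 sphere at (-3, 1) lies entirely inside the result so far, so the union is just the result so far — boundary = 62.12 mm; (whole slice rotated 35° about Z — lengths, areas and connectivity unchanged). So its perimeter = 62.12 mm. Layer 198 (z = 19.8): the cylinder is not intersected at this z (z outside [0, 7]); the r=7.5 cylinder at (11.5, 3.5) contributes a regular 12-gon of circumradius 7.5 (perimeter = 2·12·7.500·sin(180°/12) = 46.59 mm); Taking the union: only the r=7.5 cylinder at (11.5, 3.5) is present, so the union is just that shape — boundary = 46.59 mm; the sphere at (-3, 1) does not reach this height (|z−center|=9.300 > r=9); Merging all regions: only that combined region is present, so the union is just that shape — boundary = 46.59 mm; (whole slice rotated 35° about Z — lengths, areas and connectivity unchanged). So its perimeter = 46.59 mm. Layer 39 is larger (62.12 vs 46.59 mm).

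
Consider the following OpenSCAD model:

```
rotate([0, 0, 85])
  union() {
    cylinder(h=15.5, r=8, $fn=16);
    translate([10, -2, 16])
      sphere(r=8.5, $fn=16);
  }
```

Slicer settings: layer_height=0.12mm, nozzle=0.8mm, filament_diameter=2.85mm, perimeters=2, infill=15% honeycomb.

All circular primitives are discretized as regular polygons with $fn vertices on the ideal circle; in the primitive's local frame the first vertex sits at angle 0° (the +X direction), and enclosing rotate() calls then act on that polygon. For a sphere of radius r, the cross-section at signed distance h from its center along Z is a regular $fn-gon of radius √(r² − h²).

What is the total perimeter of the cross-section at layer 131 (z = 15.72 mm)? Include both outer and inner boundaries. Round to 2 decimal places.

53.04 mm

At z = 15.72 mm: the cylinder is absent (z outside [0, 15.5]); the r=8.5 sphere at (10, -2) slices to a regular 16-gon of circumradius 8.495 (√(r²−h²) with h=0.28 from center) (perimeter = 2·16·8.495·sin(180°/16) = 53.04 mm); Merging all regions: only the r=8.5 sphere at (10, -2) is present, so the union is just that shape — boundary = 53.04 mm; (whole slice rotated 85° about Z — lengths, areas and connectivity unchanged). Overall, the cross-section is a single solid region. Total boundary length (outer) = 53.04 mm.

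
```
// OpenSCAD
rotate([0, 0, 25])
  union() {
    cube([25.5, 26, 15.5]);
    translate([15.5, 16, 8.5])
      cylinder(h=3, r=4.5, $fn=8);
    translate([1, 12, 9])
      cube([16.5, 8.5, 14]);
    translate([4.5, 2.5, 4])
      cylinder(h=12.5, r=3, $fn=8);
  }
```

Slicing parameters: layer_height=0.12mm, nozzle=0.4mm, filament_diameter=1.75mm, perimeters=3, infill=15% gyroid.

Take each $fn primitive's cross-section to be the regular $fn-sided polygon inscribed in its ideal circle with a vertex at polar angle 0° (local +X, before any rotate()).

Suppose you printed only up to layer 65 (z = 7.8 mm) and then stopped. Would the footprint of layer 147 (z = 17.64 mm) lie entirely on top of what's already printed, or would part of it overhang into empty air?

Compare the two slices. At z = 7.8: the 25.5×26 cube contributes its full rectangle (area 663.00 mm²); the cylinder at (15.5, 16) is not intersected at this z (z outside [8.5, 11.5]); the cube at (1, 12) is not intersected at this z (z outside [9, 23]); the r=3 cylinder at (4.5, 2.5) gives a regular 8-gon of circumradius 3 (constant along its height) (area = (8/2)·3.000²·sin(360°/8) = 25.46 mm²); Taking the union: the regions partially overlap — summed areas 688.46 mm² minus the doubly-counted overlap 24.85 mm² gives 663.60 mm² — area = 663.60 mm²; (rotated 25° about Z; rotation is an isometry so areas/perimeters/island counts are preserved). At z = 17.64: the cube is absent (z outside [0, 15.5]); the cylinder at (15.5, 16) does not reach this height (z outside [8.5, 11.5]); the 16.5×8.5 cube at (1, 12) contributes its full rectangle (area 140.25 mm²); the cylinder at (4.5, 2.5) is absent (z outside [4, 16.5]); Merging all regions: only the 16.5×8.5 cube at (1, 12) is present, so the union is just that shape — area = 140.25 mm²; (whole slice rotated 25° about Z — lengths, areas and connectivity unchanged). Checking containment: the cross-section at z = 17.64 is a subset of the cross-section at z = 7.8.

entirely on top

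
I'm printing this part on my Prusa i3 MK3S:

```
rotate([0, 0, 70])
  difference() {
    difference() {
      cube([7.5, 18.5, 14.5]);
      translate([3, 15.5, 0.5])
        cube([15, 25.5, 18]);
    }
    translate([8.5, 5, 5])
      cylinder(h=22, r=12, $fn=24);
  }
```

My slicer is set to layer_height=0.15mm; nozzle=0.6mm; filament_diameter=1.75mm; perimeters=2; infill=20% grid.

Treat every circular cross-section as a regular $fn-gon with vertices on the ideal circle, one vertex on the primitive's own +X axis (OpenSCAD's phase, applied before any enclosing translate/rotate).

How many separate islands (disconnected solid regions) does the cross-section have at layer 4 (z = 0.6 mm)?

1

At z = 0.6 mm: the 7.5×18.5 cube contributes its full rectangle; the 15×25.5 cube at (3, 15.5) contributes its full rectangle; Subtracting the remaining from the first: starting from the 7.5×18.5 cube, the 15×25.5 cube at (3, 15.5) partially overlaps it — only the 13.50 mm² overlap (of its 382.50 mm²) is removed, clipping the outline — 1 connected region; the cylinder at (8.5, 5) is not intersected at this z (z outside [5, 27]); Taking the first minus the rest: none of the subtracted shapes is present at this height, so the result so far is unchanged — 1 connected region; (rotated 70° about Z; rotation is an isometry so areas/perimeters/island counts are preserved). Overall, the cross-section is a single solid region. Island count = 1.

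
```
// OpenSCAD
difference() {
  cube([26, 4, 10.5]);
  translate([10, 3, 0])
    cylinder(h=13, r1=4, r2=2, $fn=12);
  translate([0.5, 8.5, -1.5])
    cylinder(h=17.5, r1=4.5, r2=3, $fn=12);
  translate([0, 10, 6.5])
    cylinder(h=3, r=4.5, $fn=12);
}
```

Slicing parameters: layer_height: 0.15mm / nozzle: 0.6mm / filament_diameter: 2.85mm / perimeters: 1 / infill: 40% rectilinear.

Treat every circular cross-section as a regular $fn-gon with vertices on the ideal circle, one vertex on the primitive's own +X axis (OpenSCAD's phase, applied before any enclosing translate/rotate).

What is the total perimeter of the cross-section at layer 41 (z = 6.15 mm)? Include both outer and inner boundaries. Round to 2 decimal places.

At z = 6.15 mm: the cube (footprint 26×4) is included at this height (perimeter 60.00 mm); the cone at (10, 3) contributes a regular 12-gon of circumradius 3.054 (interpolated between r1=4 and r2=2 at t=0.473) (perimeter = 2·12·3.054·sin(180°/12) = 18.97 mm); the cone at (0.5, 8.5): at t=0.437 of its height the radius interpolates to r₁+(r₂−r₁)t = 3.844, giving a regular 12-gon of that circumradius (perimeter = 2·12·3.844·sin(180°/12) = 23.88 mm); the cylinder at (0, 10) is not intersected at this z (z outside [6.5, 9.5]); Taking the first minus the rest: starting from the 26×4 cube, the cone at (10, 3) partially overlaps it — only the 19.82 mm² overlap (of its 27.98 mm²) is removed, clipping the outline; the cone at (0.5, 8.5) misses the remaining region (no effect) — boundary = 65.17 mm. Overall, the cross-section has 2 separate islands. Total boundary length (outer) = 65.17 mm.

65.17 mm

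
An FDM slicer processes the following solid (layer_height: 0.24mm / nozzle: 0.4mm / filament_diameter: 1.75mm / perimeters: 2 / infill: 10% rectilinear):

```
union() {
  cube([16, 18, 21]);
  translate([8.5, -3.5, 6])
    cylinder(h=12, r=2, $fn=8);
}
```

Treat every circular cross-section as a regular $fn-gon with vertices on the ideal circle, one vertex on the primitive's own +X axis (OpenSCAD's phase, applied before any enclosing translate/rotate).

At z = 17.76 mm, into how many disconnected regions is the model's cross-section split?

At z = 17.76 mm: the 16×18 cube contributes its full rectangle; the r=2 cylinder at (8.5, -3.5) gives a regular 8-gon of circumradius 2 (constant along its height); Merging all regions: the 2 present regions are separate (no shared area or edge), so areas and boundary lengths simply add and each stays a separate island — 2 connected regions. The result has 2 disconnected regions.

2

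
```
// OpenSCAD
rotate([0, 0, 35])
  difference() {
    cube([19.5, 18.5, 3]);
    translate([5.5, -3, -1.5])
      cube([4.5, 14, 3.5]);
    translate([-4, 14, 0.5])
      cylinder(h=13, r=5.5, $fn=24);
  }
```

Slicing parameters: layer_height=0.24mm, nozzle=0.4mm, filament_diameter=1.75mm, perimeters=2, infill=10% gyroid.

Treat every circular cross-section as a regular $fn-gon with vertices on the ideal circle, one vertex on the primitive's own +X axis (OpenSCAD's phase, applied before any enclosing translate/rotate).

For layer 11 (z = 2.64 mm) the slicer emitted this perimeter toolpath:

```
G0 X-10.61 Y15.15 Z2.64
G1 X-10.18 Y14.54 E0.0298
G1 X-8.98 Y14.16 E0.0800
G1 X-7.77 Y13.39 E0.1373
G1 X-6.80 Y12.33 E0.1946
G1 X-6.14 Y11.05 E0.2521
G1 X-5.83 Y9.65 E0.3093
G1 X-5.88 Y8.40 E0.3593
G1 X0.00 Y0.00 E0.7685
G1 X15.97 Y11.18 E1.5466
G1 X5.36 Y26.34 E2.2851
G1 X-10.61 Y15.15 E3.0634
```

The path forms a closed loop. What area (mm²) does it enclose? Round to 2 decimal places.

Apply the shoelace formula to the sequence of (X, Y) vertices; enclosed area = 353.16 mm².

353.16 mm²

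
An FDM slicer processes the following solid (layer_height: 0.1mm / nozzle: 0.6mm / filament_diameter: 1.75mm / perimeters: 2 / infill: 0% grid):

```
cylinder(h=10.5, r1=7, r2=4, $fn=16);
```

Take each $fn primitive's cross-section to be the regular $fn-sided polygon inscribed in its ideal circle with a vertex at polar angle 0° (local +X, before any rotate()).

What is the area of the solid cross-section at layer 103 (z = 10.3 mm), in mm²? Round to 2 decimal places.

50.39 mm²

At z = 10.3 mm: the cone contributes a regular 16-gon of circumradius 4.057 (interpolated between r1=7 and r2=4 at t=0.981) (area = (16/2)·4.057²·sin(360°/16) = 50.39 mm²). Overall, the cross-section is a single solid region. Net area = 50.39 mm².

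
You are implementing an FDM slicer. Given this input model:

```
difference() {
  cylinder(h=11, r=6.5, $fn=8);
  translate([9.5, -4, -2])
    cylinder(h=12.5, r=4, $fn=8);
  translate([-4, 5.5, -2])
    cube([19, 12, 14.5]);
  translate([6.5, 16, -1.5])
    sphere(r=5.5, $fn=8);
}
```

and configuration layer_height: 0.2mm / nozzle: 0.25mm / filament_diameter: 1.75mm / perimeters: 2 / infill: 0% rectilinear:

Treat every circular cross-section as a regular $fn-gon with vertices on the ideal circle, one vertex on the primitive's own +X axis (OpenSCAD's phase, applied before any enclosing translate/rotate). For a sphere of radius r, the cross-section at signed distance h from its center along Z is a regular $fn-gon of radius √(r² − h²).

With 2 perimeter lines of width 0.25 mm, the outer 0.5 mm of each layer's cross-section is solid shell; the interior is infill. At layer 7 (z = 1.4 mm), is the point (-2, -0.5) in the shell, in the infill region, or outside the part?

At z = 1.4 mm: the r=6.5 cylinder contributes a regular 8-gon of circumradius 6.5; the r=4 cylinder at (9.5, -4) contributes a regular 8-gon of circumradius 4; the 19×12 cube at (-4, 5.5) contributes its full rectangle; the r=5.5 sphere at (6.5, 16) contributes a regular 8-gon of circumradius √(5.5²−2.9²) = 4.673; After the difference (first − rest): starting from the r=6.5 cylinder, the r=4 cylinder at (9.5, -4) misses the remaining region (no effect); the 19×12 cube at (-4, 5.5) partially overlaps it — only the 2.41 mm² overlap (of its 228.00 mm²) is removed, clipping the outline; the r=5.5 sphere at (6.5, 16) misses the remaining region (no effect) — 1 connected region. Overall, the cross-section is a single solid region. The nearest boundary edge runs (-4.60, -4.60)→(-6.50, 0.00); distance from the point to it = 3.97 mm. The point is inside the cross-section and 3.97 mm from the nearest boundary — more than the 0.5 mm shell width (2 × 0.25), so it's in the infill interior.

infill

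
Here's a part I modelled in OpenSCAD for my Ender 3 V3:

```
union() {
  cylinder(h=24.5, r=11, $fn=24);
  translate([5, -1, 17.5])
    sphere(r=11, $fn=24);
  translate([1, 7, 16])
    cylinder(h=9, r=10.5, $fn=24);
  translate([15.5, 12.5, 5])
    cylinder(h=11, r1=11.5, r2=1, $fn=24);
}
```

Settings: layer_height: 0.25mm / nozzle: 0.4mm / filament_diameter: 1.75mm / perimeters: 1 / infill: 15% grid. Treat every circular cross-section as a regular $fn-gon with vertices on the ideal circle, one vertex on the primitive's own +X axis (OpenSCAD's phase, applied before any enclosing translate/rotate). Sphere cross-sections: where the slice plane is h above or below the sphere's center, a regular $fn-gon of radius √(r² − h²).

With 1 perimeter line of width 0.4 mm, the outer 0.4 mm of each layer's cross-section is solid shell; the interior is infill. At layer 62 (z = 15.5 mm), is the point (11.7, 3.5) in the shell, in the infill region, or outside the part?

At z = 15.5 mm: the r=11 cylinder contributes a regular 24-gon of circumradius 11; the r=11 sphere at (5, -1) slices to a regular 24-gon of circumradius 10.817 (√(r²−h²) with h=2 from center); the cylinder at (1, 7) is not intersected at this z (z outside [16, 25]); the cone at (15.5, 12.5) contributes a regular 24-gon of circumradius 1.477 (interpolated between r1=11.5 and r2=1 at t=0.955); Combining (union): the regions partially overlap (shared area 259.94 mm²), so overlapping operands fuse into one piece — 2 connected regions. Overall, the cross-section has 2 separate islands. The nearest boundary edge runs (12.65, 6.65)→(14.37, 4.41); distance from the point to it = 2.67 mm. (Shell/infill is judged within the island containing the point — the largest one.) The point is inside the cross-section and 2.67 mm from the nearest boundary — more than the 0.4 mm shell width (1 × 0.4), so it's in the infill interior.

infill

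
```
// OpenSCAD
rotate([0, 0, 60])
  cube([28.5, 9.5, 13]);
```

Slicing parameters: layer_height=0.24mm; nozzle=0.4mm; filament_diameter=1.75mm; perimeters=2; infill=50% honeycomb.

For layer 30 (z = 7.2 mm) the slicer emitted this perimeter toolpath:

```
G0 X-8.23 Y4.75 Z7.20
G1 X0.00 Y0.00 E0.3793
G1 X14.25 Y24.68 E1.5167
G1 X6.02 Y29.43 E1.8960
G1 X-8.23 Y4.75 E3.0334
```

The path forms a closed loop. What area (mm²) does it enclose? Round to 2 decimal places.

270.80 mm²

Apply the shoelace formula to the sequence of (X, Y) vertices; enclosed area = 270.80 mm².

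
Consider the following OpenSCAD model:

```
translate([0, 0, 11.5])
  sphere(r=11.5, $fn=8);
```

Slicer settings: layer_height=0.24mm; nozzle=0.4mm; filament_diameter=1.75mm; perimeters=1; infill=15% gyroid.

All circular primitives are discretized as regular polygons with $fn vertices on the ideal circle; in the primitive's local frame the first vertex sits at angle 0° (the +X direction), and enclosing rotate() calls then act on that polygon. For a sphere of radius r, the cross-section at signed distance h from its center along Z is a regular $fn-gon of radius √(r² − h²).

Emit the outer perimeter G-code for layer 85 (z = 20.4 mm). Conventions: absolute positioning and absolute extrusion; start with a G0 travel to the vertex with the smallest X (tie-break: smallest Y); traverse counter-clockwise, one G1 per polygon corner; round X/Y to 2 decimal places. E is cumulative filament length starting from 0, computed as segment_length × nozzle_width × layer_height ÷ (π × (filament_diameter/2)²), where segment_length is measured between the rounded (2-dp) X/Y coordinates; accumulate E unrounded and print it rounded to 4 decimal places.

At z = 20.4 mm: the r=11.5 sphere slices to a regular 8-gon of circumradius 7.283 (√(r²−h²) with h=8.9 from center). The outline is a single polygon with 8 vertices. Extrusion per mm of travel: 0.4 × 0.24 / (π × 0.875²) = 0.039912. Accumulating E over each segment gives final E = 1.7795.

G0 X-7.28 Y0.00 Z20.40
G1 X-5.15 Y-5.15 E0.2224
G1 X0.00 Y-7.28 E0.4449
G1 X5.15 Y-5.15 E0.6673
G1 X7.28 Y0.00 E0.8897
G1 X5.15 Y5.15 E1.1122
G1 X0.00 Y7.28 E1.3346
G1 X-5.15 Y5.15 E1.5570
G1 X-7.28 Y0.00 E1.7795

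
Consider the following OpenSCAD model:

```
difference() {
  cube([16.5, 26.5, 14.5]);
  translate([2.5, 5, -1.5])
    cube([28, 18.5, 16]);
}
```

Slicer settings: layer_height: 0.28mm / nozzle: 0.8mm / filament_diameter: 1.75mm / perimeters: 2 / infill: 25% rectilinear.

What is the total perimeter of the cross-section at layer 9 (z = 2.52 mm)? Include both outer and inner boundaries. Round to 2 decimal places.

At z = 2.52 mm: the 16.5×26.5 cube contributes its full rectangle (perimeter 86.00 mm); the cube at (2.5, 5) (footprint 28×18.5) is included at this height (perimeter 93.00 mm); Taking the first minus the rest: starting from the 16.5×26.5 cube, the 28×18.5 cube at (2.5, 5) partially overlaps it — only the 259.00 mm² overlap (of its 518.00 mm²) is removed, clipping the outline — boundary = 114.00 mm. Overall, the cross-section is a single solid region. Total boundary length (outer) = 114.00 mm.

114.00 mm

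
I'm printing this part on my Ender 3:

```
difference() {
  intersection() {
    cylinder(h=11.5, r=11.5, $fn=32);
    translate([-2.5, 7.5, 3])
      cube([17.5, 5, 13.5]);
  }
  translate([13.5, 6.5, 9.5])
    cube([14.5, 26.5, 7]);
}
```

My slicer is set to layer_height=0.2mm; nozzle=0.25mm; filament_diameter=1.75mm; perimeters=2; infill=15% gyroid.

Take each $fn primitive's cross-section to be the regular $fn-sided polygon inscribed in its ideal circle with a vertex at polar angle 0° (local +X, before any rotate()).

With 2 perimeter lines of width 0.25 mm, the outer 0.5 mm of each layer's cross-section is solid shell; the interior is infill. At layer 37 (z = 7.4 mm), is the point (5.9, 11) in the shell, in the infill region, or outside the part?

outside

At z = 7.4 mm: the r=11.5 cylinder gives a regular 32-gon of circumradius 11.5 (constant along its height); the 17.5×5 cube at (-2.5, 7.5) contributes its full rectangle; Taking the intersection: the 17.5×5 cube at (-2.5, 7.5) partially overlaps the r=11.5 cylinder; clipping to the common part keeps 33.53 mm² — 1 connected region; the cube at (13.5, 6.5) is absent (z outside [9.5, 16.5]); After the difference (first − rest): none of the subtracted shapes is present at this height, so that combined region is unchanged — 1 connected region. Overall, the cross-section is a single solid region. The nearest boundary edge runs (4.40, 10.62)→(6.39, 9.56); distance from the point to it = 1.04 mm. The point is not inside any of the regions above, so it lies outside the cross-section (1.04 mm from the nearest boundary).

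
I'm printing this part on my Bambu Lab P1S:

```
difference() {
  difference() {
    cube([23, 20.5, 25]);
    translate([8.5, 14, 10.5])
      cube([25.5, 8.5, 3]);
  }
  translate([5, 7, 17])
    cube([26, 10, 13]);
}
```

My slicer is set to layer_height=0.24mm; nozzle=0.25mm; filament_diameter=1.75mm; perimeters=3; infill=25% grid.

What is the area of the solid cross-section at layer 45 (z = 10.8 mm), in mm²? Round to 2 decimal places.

At z = 10.8 mm: the cube is present — its section is the full 23×20.5 rectangle (area 471.50 mm²); the cube at (8.5, 14) (footprint 25.5×8.5) is included at this height (area 216.75 mm²); Taking the first minus the rest: starting from the 23×20.5 cube (471.50 mm²), the 25.5×8.5 cube at (8.5, 14) partially overlaps it — only the 94.25 mm² overlap (of its 216.75 mm²) is removed, clipping the outline — area = 377.25 mm²; the cube at (5, 7) is not intersected at this z (z outside [17, 30]); Subtracting the remaining from the first: none of the subtracted shapes is present at this height, so that combined region is unchanged — area = 377.25 mm². Overall, the cross-section is a single solid region. Net area = 377.25 mm².

377.25 mm²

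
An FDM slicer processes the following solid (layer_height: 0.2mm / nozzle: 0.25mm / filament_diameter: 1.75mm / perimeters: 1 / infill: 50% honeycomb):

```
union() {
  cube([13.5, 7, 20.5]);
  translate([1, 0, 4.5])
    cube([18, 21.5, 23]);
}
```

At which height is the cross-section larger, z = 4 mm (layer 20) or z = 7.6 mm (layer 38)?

Layer 20 (z = 4): the cube (footprint 13.5×7) is included at this height (area 94.50 mm²); the cube at (1, 0) is not intersected at this z (z outside [4.5, 27.5]); Combining (union): only the 13.5×7 cube is present, so the union is just that shape — area = 94.50 mm². So its area = 94.50 mm². Layer 38 (z = 7.6): the cube (footprint 13.5×7) is included at this height (area 94.50 mm²); the 18×21.5 cube at (1, 0) contributes its full rectangle (area 387.00 mm²); Combining (union): the regions partially overlap — summed areas 481.50 mm² minus the doubly-counted overlap 87.50 mm² gives 394.00 mm² — area = 394.00 mm². So its area = 394.00 mm². Layer 38 is larger (394.00 vs 94.50 mm²).

layer 38 (z = 7.6 mm)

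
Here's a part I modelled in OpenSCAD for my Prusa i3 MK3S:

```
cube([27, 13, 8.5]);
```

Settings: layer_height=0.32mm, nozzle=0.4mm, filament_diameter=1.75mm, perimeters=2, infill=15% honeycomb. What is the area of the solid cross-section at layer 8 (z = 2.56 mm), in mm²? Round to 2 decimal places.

At z = 2.56 mm: the cube (footprint 27×13) is included at this height (area 351.00 mm²). Overall, the cross-section is a single solid region. Net area = 351.00 mm².

351.00 mm²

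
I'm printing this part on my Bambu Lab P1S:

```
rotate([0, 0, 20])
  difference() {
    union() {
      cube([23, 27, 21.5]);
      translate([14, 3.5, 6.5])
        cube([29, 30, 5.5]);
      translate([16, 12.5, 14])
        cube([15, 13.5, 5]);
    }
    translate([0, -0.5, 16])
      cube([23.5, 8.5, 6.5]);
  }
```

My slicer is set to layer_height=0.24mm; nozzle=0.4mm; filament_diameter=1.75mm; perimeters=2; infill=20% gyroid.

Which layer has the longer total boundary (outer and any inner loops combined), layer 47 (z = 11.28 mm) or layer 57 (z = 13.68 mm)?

layer 47 (z = 11.28 mm)

Layer 47 (z = 11.28): the cube is present — its section is the full 23×27 rectangle (perimeter 100.00 mm); the cube at (14, 3.5) is present — its section is the full 29×30 rectangle (perimeter 118.00 mm); the cube at (16, 12.5) is absent (z outside [14, 19]); Merging all regions: the regions partially overlap (shared area 211.50 mm²), so the edge portions inside another operand are dropped and the merged outline is re-measured after clipping — boundary = 153.00 mm; the cube at (0, -0.5) does not reach this height (z outside [16, 22.5]); Subtracting the remaining from the first: none of the subtracted shapes is present at this height, so that combined region is unchanged — boundary = 153.00 mm; (whole slice rotated 20° about Z — lengths, areas and connectivity unchanged). So its perimeter = 153.00 mm. Layer 57 (z = 13.68): the cube (footprint 23×27) is included at this height (perimeter 100.00 mm); the cube at (14, 3.5) does not reach this height (z outside [6.5, 12]); the cube at (16, 12.5) does not reach this height (z outside [14, 19]); Taking the union: only the 23×27 cube is present, so the union is just that shape — boundary = 100.00 mm; the cube at (0, -0.5) is absent (z outside [16, 22.5]); Taking the first minus the rest: none of the subtracted shapes is present at this height, so the result so far is unchanged — boundary = 100.00 mm; (whole slice rotated 20° about Z — lengths, areas and connectivity unchanged). So its perimeter = 100.00 mm. Layer 47 is larger (153.00 vs 100.00 mm).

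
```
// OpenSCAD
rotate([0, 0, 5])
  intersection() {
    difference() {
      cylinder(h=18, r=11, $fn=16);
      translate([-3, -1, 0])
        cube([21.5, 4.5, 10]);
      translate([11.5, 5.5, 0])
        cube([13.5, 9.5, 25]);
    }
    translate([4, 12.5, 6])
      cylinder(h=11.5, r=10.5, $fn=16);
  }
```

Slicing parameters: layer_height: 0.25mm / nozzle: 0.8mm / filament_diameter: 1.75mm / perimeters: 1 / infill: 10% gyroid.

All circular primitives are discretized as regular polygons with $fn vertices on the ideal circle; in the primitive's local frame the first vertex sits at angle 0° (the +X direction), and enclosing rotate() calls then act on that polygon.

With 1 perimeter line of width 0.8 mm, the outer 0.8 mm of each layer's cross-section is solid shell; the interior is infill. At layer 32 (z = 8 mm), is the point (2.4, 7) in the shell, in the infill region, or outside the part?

infill

At z = 8 mm: the r=11 cylinder gives a regular 16-gon of circumradius 11 (constant along its height); the cube at (-3, -1) is present — its section is the full 21.5×4.5 rectangle; the 13.5×9.5 cube at (11.5, 5.5) contributes its full rectangle; After the difference (first − rest): starting from the r=11 cylinder, the 21.5×4.5 cube at (-3, -1) partially overlaps it — only the 61.68 mm² overlap (of its 96.75 mm²) is removed, clipping the outline; the 13.5×9.5 cube at (11.5, 5.5) misses the remaining region (no effect) — 1 connected region; the cylinder at (4, 12.5): section is a regular 16-gon, circumradius r=10.5; After intersecting: the r=10.5 cylinder at (4, 12.5) partially overlaps that combined region; clipping to the common part keeps 84.60 mm² — 1 connected region; (whole slice rotated 5° about Z — lengths, areas and connectivity unchanged). Overall, the cross-section is a single solid region. Undo the 5° rotation: the query point maps to (3.001, 6.764) in the un-rotated model frame. The nearest boundary edge runs (9.07, 3.50)→(-1.07, 3.50); distance from the point to it = 3.26 mm. The point is inside the cross-section and 3.26 mm from the nearest boundary — more than the 0.8 mm shell width (1 × 0.8), so it's in the infill interior.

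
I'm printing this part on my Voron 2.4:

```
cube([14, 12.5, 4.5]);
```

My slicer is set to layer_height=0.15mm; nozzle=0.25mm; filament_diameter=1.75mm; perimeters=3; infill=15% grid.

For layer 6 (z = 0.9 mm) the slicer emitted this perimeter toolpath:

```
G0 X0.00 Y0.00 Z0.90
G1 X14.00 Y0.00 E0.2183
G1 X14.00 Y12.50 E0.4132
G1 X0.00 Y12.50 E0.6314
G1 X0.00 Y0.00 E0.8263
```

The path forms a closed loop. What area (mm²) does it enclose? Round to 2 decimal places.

Apply the shoelace formula to the sequence of (X, Y) vertices; enclosed area = 175.00 mm².

175.00 mm²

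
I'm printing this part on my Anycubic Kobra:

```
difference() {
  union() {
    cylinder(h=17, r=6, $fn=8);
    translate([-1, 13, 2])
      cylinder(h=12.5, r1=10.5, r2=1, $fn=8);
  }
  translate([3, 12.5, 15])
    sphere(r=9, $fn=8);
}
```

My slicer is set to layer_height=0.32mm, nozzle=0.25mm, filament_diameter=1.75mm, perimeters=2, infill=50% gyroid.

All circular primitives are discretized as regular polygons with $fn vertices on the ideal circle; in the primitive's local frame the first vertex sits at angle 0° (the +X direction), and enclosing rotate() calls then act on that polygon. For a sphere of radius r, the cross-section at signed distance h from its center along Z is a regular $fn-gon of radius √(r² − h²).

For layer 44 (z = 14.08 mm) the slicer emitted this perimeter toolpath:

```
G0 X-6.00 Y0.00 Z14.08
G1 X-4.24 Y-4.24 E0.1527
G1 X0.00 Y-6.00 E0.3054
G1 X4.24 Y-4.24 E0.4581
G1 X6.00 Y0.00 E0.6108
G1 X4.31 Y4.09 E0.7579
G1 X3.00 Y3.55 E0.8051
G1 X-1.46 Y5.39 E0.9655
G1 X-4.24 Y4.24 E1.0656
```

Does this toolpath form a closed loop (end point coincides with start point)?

Start point (G0): (-6.00, 0.00). End point (last G1): the path does not return to the start — open.

no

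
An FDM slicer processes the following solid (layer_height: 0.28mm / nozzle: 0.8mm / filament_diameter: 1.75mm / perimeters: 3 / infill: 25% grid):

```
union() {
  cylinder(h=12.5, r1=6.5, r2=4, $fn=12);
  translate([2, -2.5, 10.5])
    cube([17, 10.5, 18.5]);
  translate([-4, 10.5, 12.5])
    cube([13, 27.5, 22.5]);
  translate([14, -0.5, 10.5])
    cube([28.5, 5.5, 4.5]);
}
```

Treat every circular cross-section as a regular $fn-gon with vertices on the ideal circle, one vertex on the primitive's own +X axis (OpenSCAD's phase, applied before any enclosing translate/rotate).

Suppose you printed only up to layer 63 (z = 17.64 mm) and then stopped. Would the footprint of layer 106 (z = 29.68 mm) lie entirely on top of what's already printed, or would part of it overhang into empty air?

entirely on top

Compare the two slices. At z = 17.64: the cone is not intersected at this z (z outside [0, 12.5]); the cube at (2, -2.5) is present — its section is the full 17×10.5 rectangle (area 178.50 mm²); the cube at (-4, 10.5) is present — its section is the full 13×27.5 rectangle (area 357.50 mm²); the cube at (14, -0.5) is absent (z outside [10.5, 15]); Merging all regions: the 2 present regions are separate (no shared area or edge), so areas and boundary lengths simply add and each stays a separate island — area = 536.00 mm². At z = 29.68: the cone does not reach this height (z outside [0, 12.5]); the cube at (2, -2.5) is absent (z outside [10.5, 29]); the 13×27.5 cube at (-4, 10.5) contributes its full rectangle (area 357.50 mm²); the cube at (14, -0.5) is not intersected at this z (z outside [10.5, 15]); Merging all regions: only the 13×27.5 cube at (-4, 10.5) is present, so the union is just that shape — area = 357.50 mm². Checking containment: the cross-section at z = 29.68 is a subset of the cross-section at z = 17.64.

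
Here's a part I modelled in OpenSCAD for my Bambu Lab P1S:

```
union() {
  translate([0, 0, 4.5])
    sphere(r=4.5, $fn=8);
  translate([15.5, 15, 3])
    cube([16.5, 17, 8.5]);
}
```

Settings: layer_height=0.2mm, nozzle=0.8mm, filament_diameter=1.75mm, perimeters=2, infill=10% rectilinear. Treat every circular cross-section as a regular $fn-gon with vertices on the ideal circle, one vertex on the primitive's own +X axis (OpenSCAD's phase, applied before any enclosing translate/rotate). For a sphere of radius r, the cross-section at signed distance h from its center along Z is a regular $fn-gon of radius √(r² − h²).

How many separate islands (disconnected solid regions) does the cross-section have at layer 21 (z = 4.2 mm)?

2

At z = 4.2 mm: the r=4.5 sphere contributes a regular 8-gon of circumradius √(4.5²−0.3²) = 4.490; the cube at (15.5, 15) is present — its section is the full 16.5×17 rectangle; Merging all regions: the 2 present regions are separate (no shared area or edge), so areas and boundary lengths simply add and each stays a separate island — 2 connected regions. Overall, the cross-section has 2 separate islands. Island count = 2.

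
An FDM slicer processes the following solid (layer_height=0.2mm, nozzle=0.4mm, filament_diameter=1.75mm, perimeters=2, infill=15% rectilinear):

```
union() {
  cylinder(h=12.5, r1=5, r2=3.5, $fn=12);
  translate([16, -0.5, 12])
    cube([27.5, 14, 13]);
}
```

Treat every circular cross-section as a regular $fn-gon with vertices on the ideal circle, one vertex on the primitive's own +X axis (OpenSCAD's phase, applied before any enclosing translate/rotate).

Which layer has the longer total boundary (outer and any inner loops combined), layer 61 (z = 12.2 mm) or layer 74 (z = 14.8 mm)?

Layer 61 (z = 12.2): the cone (r1=5→r2=3.5) has section circumradius 3.536 here — a regular 12-gon (perimeter = 2·12·3.536·sin(180°/12) = 21.96 mm); the cube at (16, -0.5) is present — its section is the full 27.5×14 rectangle (perimeter 83.00 mm); Taking the union: the 2 present regions are separate (no shared area or edge), so areas and boundary lengths simply add and each stays a separate island — boundary = 104.96 mm. So its perimeter = 104.96 mm. Layer 74 (z = 14.8): the cone is not intersected at this z (z outside [0, 12.5]); the cube at (16, -0.5) (footprint 27.5×14) is included at this height (perimeter 83.00 mm); Merging all regions: only the 27.5×14 cube at (16, -0.5) is present, so the union is just that shape — boundary = 83.00 mm. So its perimeter = 83.00 mm. Layer 61 is larger (104.96 vs 83.00 mm).

layer 61 (z = 12.2 mm)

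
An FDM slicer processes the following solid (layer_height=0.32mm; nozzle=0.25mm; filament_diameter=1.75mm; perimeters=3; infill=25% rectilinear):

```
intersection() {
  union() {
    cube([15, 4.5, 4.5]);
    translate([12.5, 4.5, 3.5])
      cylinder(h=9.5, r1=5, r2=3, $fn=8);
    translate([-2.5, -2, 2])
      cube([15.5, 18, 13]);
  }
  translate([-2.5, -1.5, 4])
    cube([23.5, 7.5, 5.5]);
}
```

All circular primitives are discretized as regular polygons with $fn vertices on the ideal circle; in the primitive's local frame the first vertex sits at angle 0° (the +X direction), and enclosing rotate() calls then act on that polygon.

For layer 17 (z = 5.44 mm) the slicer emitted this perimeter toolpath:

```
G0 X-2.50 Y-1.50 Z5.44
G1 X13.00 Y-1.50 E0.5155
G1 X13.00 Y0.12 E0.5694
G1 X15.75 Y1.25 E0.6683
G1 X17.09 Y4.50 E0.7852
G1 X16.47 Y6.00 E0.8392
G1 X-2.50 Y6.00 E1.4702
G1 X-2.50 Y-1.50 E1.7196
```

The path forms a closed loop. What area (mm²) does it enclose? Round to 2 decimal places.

134.59 mm²

Apply the shoelace formula to the sequence of (X, Y) vertices; enclosed area = 134.59 mm².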